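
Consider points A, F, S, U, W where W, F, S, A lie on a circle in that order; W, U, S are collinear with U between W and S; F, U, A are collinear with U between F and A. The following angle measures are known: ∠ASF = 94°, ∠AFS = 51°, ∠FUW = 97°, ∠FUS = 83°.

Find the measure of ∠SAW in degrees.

1. ∠FAS = 35°  [△FSA]
2. ∠AWS = 51°  [same arc SA]
3. ∠AUS = 97°  [vertical angles at U]
4. ∠ASW = 48°  [△SUA]
5. ∠SAW = 81°  [△WSA]

∠SAW = 81°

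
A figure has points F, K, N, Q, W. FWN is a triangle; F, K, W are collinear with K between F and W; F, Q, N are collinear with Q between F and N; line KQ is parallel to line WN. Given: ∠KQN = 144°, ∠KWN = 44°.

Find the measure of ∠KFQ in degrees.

1. ∠FQK = 36°  [linear pair at Q on FN]
2. ∠FWN = 44°  [K on ray WF]
3. ∠FNW = 36°  [KQ∥WN, corresponding at Q]
4. ∠NFW = 100°  [△FWN]
5. ∠KFQ = 100°  [K on FW, Q on FN]

∠KFQ = 100°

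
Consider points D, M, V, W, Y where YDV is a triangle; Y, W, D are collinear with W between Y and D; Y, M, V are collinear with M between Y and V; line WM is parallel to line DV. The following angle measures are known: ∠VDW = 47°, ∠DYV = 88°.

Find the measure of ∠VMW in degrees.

∠VMW = 135°

1. ∠VDY = 47°  [W on ray DY]
2. ∠DVY = 45°  [△YDV]
3. ∠WMY = 45°  [WM∥DV, corresponding at M]
4. ∠VMW = 135°  [linear pair at M on YV]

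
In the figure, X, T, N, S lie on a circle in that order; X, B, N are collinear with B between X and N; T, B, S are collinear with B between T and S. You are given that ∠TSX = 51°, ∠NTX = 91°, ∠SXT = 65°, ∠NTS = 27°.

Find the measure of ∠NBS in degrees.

1. ∠STX = 64°  [△XTS]
2. ∠SNT = 115°  [cyclic XTNS, opposite ∠X+∠N]
3. ∠NST = 38°  [△TNS]
4. ∠SNX = 64°  [same arc XS]
5. ∠NBS = 78°  [△NBS]

∠NBS = 78°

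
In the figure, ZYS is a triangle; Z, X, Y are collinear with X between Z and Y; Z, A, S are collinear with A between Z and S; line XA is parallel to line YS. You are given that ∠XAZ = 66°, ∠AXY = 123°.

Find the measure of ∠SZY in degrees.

∠SZY = 57°

1. ∠AXZ = 57°  [linear pair at X on ZY]
2. ∠AZX = 57°  [△ZXA]
3. ∠SZY = 57°  [X on ZY, A on ZS]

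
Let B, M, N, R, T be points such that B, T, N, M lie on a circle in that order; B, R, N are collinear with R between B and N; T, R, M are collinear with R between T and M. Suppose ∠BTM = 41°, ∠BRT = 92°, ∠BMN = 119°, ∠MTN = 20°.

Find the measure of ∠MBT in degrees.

1. ∠BNM = 41°  [same arc BM]
2. ∠MRN = 92°  [vertical angles at R]
3. ∠MBN = 20°  [△BNM]
4. ∠BRM = 88°  [linear pair at R on BN]
5. ∠BMT = 72°  [△BRM]
6. ∠MBT = 67°  [△BTM]

∠MBT = 67°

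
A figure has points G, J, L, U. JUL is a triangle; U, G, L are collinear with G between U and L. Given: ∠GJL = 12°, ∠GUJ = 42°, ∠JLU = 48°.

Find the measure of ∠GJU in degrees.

1. ∠GLJ = 48°  [G on ray LU]
2. ∠JGL = 120°  [△JGL]
3. ∠JGU = 60°  [linear pair at G on UL]
4. ∠GJU = 78°  [△JUG]

∠GJU = 78°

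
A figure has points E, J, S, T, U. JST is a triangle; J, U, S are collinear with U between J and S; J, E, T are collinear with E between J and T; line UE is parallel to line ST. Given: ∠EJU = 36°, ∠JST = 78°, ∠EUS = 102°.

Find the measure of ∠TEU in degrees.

∠TEU = 114°

1. ∠SJT = 36°  [U on JS, E on JT]
2. ∠JTS = 66°  [△JST]
3. ∠JEU = 66°  [UE∥ST, corresponding at E]
4. ∠TEU = 114°  [linear pair at E on JT]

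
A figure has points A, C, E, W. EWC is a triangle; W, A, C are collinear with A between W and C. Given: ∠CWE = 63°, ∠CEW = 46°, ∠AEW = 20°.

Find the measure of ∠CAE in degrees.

1. ∠AWE = 63°  [A on ray WC]
2. ∠EAW = 97°  [△EWA]
3. ∠CAE = 83°  [linear pair at A on WC]

∠CAE = 83°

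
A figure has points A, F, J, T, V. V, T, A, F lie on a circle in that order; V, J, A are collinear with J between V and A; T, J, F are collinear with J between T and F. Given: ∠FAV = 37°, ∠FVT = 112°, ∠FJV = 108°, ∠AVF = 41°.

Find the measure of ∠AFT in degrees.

1. ∠FAT = 68°  [cyclic VTAF, opposite ∠V+∠A]
2. ∠ATF = 41°  [same arc AF]
3. ∠AFT = 71°  [△TAF]

∠AFT = 71°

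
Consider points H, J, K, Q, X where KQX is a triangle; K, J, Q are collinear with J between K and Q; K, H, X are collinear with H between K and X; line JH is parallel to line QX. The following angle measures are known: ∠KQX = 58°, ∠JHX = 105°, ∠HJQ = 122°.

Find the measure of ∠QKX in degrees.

∠QKX = 47°

1. ∠HJK = 58°  [JH∥QX, corresponding at J]
2. ∠JHK = 75°  [linear pair at H on KX]
3. ∠HKJ = 47°  [△KJH]
4. ∠QKX = 47°  [J on KQ, H on KX]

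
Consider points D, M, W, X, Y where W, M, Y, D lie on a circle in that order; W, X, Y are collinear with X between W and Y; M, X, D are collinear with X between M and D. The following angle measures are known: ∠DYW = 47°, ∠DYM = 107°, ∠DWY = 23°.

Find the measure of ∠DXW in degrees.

1. ∠DMW = 47°  [same arc WD]
2. ∠DWM = 73°  [cyclic WMYD, opposite ∠W+∠Y]
3. ∠MDW = 60°  [△WMD]
4. ∠DXW = 97°  [△WXD]

∠DXW = 97°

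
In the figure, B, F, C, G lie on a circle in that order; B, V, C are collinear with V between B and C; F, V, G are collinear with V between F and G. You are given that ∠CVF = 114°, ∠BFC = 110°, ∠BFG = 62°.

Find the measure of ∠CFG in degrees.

∠CFG = 48°

1. ∠BGC = 70°  [cyclic BFCG, opposite ∠F+∠G]
2. ∠BCG = 62°  [same arc BG]
3. ∠CBG = 48°  [△BCG]
4. ∠CFG = 48°  [same arc CG]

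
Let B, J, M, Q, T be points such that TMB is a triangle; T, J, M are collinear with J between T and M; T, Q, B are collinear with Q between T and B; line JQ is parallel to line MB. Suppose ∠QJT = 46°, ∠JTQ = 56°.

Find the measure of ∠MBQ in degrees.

∠MBQ = 78°

1. ∠JQT = 78°  [△TJQ]
2. ∠BQJ = 102°  [linear pair at Q on TB]
3. ∠MBQ = 78°  [JQ∥MB, co-interior at B–Q]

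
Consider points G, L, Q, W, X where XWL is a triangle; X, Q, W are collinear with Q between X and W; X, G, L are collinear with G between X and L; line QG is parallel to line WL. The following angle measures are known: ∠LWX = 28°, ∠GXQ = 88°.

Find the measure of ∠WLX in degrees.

1. ∠GQX = 28°  [QG∥WL, corresponding at Q]
2. ∠QGX = 64°  [△XQG]
3. ∠WLX = 64°  [QG∥WL, corresponding at G]

∠WLX = 64°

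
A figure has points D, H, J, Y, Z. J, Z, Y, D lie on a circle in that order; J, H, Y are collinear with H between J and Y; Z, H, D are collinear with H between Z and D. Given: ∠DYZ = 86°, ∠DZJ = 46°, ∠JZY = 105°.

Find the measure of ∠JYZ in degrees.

1. ∠DJZ = 94°  [cyclic JZYD, opposite ∠J+∠Y]
2. ∠JDZ = 40°  [△JZD]
3. ∠JYZ = 40°  [same arc JZ]

∠JYZ = 40°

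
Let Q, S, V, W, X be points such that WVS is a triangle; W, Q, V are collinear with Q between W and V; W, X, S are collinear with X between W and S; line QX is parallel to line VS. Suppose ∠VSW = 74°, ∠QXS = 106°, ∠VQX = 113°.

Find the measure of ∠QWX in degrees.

∠QWX = 39°

1. ∠QXW = 74°  [QX∥VS, corresponding at X]
2. ∠WQX = 67°  [linear pair at Q on WV]
3. ∠QWX = 39°  [△WQX]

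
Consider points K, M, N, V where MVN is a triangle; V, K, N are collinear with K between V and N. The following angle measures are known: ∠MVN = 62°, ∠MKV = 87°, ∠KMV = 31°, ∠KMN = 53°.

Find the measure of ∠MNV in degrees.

1. ∠MKN = 93°  [linear pair at K on VN]
2. ∠KNM = 34°  [△MKN]
3. ∠MNV = 34°  [K on ray NV]

∠MNV = 34°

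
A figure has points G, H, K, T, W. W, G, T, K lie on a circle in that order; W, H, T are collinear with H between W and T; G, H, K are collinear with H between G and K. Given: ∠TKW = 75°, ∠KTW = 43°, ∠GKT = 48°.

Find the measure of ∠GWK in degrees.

1. ∠TGW = 105°  [cyclic WGTK, opposite ∠G+∠K]
2. ∠KGW = 43°  [same arc WK]
3. ∠GWT = 48°  [same arc GT]
4. ∠GTW = 27°  [△WGT]
5. ∠GKW = 27°  [same arc WG]
6. ∠GWK = 110°  [△WGK]

∠GWK = 110°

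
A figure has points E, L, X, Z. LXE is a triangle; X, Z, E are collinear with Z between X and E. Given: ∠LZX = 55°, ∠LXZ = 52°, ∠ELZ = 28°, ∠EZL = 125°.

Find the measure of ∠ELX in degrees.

∠ELX = 101°

1. ∠EXL = 52°  [Z on ray XE]
2. ∠LEZ = 27°  [△LZE]
3. ∠LEX = 27°  [Z on ray EX]
4. ∠ELX = 101°  [△LXE]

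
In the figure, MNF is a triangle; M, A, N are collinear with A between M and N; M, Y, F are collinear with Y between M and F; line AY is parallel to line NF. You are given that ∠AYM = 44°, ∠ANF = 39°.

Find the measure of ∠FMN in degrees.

∠FMN = 97°

1. ∠MFN = 44°  [AY∥NF, corresponding at Y]
2. ∠FNM = 39°  [A on ray NM]
3. ∠FMN = 97°  [△MNF]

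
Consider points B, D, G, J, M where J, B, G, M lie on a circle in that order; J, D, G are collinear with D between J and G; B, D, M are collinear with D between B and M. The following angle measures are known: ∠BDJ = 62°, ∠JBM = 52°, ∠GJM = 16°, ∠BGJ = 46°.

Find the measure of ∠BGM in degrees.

1. ∠GDM = 62°  [vertical angles at D]
2. ∠JGM = 52°  [same arc JM]
3. ∠GBM = 16°  [same arc GM]
4. ∠BMG = 66°  [△GDM]
5. ∠BGM = 98°  [△BGM]

∠BGM = 98°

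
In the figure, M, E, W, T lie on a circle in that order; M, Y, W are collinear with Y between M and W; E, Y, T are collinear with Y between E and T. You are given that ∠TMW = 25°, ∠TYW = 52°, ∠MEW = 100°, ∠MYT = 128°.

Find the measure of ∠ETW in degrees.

∠ETW = 53°

1. ∠MTW = 80°  [cyclic MEWT, opposite ∠E+∠T]
2. ∠MWT = 75°  [△MWT]
3. ∠ETW = 53°  [△WYT]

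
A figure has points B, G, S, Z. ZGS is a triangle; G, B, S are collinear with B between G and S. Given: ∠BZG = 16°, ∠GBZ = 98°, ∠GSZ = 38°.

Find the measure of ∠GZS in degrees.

∠GZS = 76°

1. ∠BGZ = 66°  [△ZGB]
2. ∠SGZ = 66°  [B on ray GS]
3. ∠GZS = 76°  [△ZGS]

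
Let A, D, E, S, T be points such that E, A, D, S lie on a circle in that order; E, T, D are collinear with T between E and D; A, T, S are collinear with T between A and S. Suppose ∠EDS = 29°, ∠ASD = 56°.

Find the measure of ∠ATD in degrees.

∠ATD = 85°

1. ∠EAS = 29°  [same arc ES]
2. ∠AED = 56°  [same arc AD]
3. ∠ATE = 95°  [△ETA]
4. ∠ATD = 85°  [linear pair at T on ED]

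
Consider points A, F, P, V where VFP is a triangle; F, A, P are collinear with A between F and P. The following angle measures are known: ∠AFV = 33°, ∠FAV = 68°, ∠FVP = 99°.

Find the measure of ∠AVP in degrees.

1. ∠PFV = 33°  [A on ray FP]
2. ∠PAV = 112°  [linear pair at A on FP]
3. ∠FPV = 48°  [△VFP]
4. ∠APV = 48°  [A on ray PF]
5. ∠AVP = 20°  [△VAP]

∠AVP = 20°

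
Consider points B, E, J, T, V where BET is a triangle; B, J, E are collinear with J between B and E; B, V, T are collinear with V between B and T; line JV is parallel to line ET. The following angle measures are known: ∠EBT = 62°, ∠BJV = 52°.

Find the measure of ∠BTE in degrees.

∠BTE = 66°

1. ∠JBV = 62°  [J on BE, V on BT]
2. ∠BVJ = 66°  [△BJV]
3. ∠BTE = 66°  [JV∥ET, corresponding at V]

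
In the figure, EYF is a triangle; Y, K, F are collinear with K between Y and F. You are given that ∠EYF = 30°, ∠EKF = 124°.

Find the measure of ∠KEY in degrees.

1. ∠EYK = 30°  [K on ray YF]
2. ∠EKY = 56°  [linear pair at K on YF]
3. ∠KEY = 94°  [△EYK]

∠KEY = 94°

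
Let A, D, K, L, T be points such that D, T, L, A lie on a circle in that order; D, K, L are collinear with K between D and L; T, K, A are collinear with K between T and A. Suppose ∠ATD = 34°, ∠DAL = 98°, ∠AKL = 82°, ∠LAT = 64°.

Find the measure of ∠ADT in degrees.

1. ∠ALD = 34°  [same arc DA]
2. ∠ADL = 48°  [△DLA]
3. ∠AKD = 98°  [linear pair at K on DL]
4. ∠DAT = 34°  [△DKA]
5. ∠ADT = 112°  [△DTA]

∠ADT = 112°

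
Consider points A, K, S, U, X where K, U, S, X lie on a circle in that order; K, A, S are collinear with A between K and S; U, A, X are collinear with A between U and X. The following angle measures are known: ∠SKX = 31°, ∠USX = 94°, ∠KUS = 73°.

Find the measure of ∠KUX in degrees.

∠KUX = 42°

1. ∠KXS = 107°  [cyclic KUSX, opposite ∠U+∠X]
2. ∠KSX = 42°  [△KSX]
3. ∠KUX = 42°  [same arc KX]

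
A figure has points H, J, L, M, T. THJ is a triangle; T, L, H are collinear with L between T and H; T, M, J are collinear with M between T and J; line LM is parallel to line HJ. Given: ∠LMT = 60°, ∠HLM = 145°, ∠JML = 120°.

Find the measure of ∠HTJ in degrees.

1. ∠MLT = 35°  [linear pair at L on TH]
2. ∠LTM = 85°  [△TLM]
3. ∠HTJ = 85°  [L on TH, M on TJ]

∠HTJ = 85°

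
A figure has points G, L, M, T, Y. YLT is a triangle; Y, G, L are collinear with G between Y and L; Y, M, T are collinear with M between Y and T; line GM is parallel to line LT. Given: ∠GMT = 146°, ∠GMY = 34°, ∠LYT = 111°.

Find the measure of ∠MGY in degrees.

1. ∠LTY = 34°  [GM∥LT, corresponding at M]
2. ∠TLY = 35°  [△YLT]
3. ∠MGY = 35°  [GM∥LT, corresponding at G]

∠MGY = 35°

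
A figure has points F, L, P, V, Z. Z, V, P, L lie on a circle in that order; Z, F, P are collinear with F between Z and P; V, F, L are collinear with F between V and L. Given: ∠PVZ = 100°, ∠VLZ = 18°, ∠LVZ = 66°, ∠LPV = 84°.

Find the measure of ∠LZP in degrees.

∠LZP = 34°

1. ∠PLZ = 80°  [cyclic ZVPL, opposite ∠V+∠L]
2. ∠LPZ = 66°  [same arc ZL]
3. ∠LZP = 34°  [△ZPL]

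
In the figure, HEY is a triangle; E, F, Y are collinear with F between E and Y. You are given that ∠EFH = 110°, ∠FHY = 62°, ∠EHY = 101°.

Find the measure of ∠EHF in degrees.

1. ∠HFY = 70°  [linear pair at F on EY]
2. ∠FYH = 48°  [△HFY]
3. ∠EYH = 48°  [F on ray YE]
4. ∠HEY = 31°  [△HEY]
5. ∠FEH = 31°  [F on ray EY]
6. ∠EHF = 39°  [△HEF]

∠EHF = 39°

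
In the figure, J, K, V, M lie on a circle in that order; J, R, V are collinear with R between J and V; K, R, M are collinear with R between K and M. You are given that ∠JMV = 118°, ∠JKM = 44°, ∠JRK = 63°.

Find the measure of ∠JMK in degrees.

∠JMK = 45°

1. ∠JKV = 62°  [cyclic JKVM, opposite ∠K+∠M]
2. ∠KJV = 73°  [△JRK]
3. ∠JVK = 45°  [△JKV]
4. ∠JMK = 45°  [same arc JK]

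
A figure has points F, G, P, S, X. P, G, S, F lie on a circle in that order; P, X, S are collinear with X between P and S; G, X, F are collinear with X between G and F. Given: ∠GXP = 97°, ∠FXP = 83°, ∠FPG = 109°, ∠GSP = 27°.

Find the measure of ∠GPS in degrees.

1. ∠GXS = 83°  [linear pair at X on PS]
2. ∠FSG = 71°  [cyclic PGSF, opposite ∠P+∠S]
3. ∠FGS = 70°  [△GXS]
4. ∠GFS = 39°  [△GSF]
5. ∠GPS = 39°  [same arc GS]

∠GPS = 39°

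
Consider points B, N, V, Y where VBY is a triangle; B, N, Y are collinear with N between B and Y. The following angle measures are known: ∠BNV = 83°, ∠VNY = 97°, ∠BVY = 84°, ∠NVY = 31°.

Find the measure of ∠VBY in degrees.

1. ∠NYV = 52°  [△VNY]
2. ∠BYV = 52°  [N on ray YB]
3. ∠VBY = 44°  [△VBY]

∠VBY = 44°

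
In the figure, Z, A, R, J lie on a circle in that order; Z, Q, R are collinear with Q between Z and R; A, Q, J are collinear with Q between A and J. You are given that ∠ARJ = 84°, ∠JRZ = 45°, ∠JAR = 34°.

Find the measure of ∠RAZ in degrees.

1. ∠AZJ = 96°  [cyclic ZARJ, opposite ∠Z+∠R]
2. ∠AJR = 62°  [△ARJ]
3. ∠JAZ = 45°  [same arc ZJ]
4. ∠AJZ = 39°  [△ZAJ]
5. ∠AZR = 62°  [same arc AR]
6. ∠ARZ = 39°  [same arc ZA]
7. ∠RAZ = 79°  [△ZAR]

∠RAZ = 79°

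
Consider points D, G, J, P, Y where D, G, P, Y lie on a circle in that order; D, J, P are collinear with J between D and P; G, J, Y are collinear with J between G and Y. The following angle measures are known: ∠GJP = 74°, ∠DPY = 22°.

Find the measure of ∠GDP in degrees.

∠GDP = 52°

1. ∠DJG = 106°  [linear pair at J on DP]
2. ∠DGY = 22°  [same arc DY]
3. ∠GDP = 52°  [△DJG]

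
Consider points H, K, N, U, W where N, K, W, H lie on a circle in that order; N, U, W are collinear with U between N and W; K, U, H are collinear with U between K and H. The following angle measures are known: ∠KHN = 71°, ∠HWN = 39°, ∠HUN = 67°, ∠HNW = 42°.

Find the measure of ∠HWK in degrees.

∠HWK = 110°

1. ∠HUW = 113°  [linear pair at U on NW]
2. ∠HKW = 42°  [same arc WH]
3. ∠KHW = 28°  [△WUH]
4. ∠HWK = 110°  [△KWH]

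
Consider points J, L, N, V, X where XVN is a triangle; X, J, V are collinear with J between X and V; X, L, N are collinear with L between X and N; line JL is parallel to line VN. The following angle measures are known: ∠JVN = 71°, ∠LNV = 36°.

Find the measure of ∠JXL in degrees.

1. ∠NVX = 71°  [J on ray VX]
2. ∠VNX = 36°  [L on ray NX]
3. ∠NXV = 73°  [△XVN]
4. ∠JXL = 73°  [J on XV, L on XN]

∠JXL = 73°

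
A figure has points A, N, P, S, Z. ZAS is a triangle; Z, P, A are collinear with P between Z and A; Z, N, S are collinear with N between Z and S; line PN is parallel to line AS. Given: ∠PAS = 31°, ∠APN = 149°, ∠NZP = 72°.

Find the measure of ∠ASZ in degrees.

1. ∠SAZ = 31°  [P on ray AZ]
2. ∠AZS = 72°  [P on ZA, N on ZS]
3. ∠ASZ = 77°  [△ZAS]

∠ASZ = 77°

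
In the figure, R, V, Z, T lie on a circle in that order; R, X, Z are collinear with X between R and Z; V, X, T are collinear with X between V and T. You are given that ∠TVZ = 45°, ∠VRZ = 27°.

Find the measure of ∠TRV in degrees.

1. ∠VTZ = 27°  [same arc VZ]
2. ∠TZV = 108°  [△VZT]
3. ∠TRV = 72°  [cyclic RVZT, opposite ∠R+∠Z]

∠TRV = 72°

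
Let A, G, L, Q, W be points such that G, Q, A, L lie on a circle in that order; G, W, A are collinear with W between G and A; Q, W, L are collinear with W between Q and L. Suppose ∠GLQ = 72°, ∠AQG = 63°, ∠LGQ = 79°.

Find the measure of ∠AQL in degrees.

1. ∠GAQ = 72°  [same arc GQ]
2. ∠AGQ = 45°  [△GQA]
3. ∠LAQ = 101°  [cyclic GQAL, opposite ∠G+∠A]
4. ∠ALQ = 45°  [same arc QA]
5. ∠AQL = 34°  [△QAL]

∠AQL = 34°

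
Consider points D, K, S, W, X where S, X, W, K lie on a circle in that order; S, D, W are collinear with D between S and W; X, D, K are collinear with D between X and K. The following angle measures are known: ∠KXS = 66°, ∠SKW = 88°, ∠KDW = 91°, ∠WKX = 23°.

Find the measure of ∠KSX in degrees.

∠KSX = 49°

1. ∠KWS = 66°  [same arc SK]
2. ∠KSW = 26°  [△SWK]
3. ∠KDS = 89°  [linear pair at D on SW]
4. ∠SKX = 65°  [△SDK]
5. ∠KSX = 49°  [△SXK]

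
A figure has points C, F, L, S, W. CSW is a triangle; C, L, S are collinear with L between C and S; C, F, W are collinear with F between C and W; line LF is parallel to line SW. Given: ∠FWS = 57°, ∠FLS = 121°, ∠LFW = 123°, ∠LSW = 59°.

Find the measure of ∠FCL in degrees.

∠FCL = 64°

1. ∠CLF = 59°  [linear pair at L on CS]
2. ∠CFL = 57°  [linear pair at F on CW]
3. ∠FCL = 64°  [△CLF]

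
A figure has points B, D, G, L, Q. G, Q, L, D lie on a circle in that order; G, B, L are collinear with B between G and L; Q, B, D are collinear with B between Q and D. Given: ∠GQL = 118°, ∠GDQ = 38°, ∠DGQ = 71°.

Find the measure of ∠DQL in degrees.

1. ∠GLQ = 38°  [same arc GQ]
2. ∠DLQ = 109°  [cyclic GQLD, opposite ∠G+∠L]
3. ∠LGQ = 24°  [△GQL]
4. ∠LDQ = 24°  [same arc QL]
5. ∠DQL = 47°  [△QLD]

∠DQL = 47°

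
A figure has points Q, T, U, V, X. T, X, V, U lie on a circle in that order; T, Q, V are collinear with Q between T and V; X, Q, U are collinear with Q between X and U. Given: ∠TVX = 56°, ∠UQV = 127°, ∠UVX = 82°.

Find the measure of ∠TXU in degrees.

1. ∠TUX = 56°  [same arc TX]
2. ∠UTX = 98°  [cyclic TXVU, opposite ∠T+∠V]
3. ∠TXU = 26°  [△TXU]

∠TXU = 26°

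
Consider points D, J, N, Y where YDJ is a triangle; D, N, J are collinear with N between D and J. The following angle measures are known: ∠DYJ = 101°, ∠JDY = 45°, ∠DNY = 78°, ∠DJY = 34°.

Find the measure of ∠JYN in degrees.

1. ∠JNY = 102°  [linear pair at N on DJ]
2. ∠NJY = 34°  [N on ray JD]
3. ∠JYN = 44°  [△YNJ]

∠JYN = 44°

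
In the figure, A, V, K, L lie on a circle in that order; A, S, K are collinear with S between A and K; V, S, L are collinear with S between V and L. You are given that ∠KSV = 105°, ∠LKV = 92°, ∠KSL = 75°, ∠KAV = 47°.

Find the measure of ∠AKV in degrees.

∠AKV = 34°

1. ∠ASV = 75°  [linear pair at S on AK]
2. ∠LAV = 88°  [cyclic AVKL, opposite ∠A+∠K]
3. ∠AVL = 58°  [△ASV]
4. ∠ALV = 34°  [△AVL]
5. ∠AKV = 34°  [same arc AV]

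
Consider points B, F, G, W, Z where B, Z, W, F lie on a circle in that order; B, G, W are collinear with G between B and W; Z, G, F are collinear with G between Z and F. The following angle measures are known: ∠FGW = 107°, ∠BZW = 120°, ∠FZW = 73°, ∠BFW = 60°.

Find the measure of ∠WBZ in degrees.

1. ∠BGZ = 107°  [vertical angles at G]
2. ∠FBW = 73°  [same arc WF]
3. ∠BWF = 47°  [△BWF]
4. ∠BZF = 47°  [same arc BF]
5. ∠WBZ = 26°  [△BGZ]

∠WBZ = 26°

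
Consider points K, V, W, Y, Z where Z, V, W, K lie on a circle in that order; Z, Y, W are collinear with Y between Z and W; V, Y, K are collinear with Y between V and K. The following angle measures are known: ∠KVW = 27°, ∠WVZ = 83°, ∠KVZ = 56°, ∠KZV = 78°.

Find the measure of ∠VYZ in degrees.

∠VYZ = 73°

1. ∠KZW = 27°  [same arc WK]
2. ∠VKZ = 46°  [△ZVK]
3. ∠KYZ = 107°  [△ZYK]
4. ∠VYW = 107°  [vertical angles at Y]
5. ∠VYZ = 73°  [linear pair at Y on ZW]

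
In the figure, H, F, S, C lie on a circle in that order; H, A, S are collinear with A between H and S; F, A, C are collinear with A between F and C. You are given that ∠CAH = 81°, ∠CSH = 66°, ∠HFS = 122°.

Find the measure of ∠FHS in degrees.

∠FHS = 15°

1. ∠FAS = 81°  [vertical angles at A]
2. ∠CFH = 66°  [same arc HC]
3. ∠FAH = 99°  [linear pair at A on HS]
4. ∠FHS = 15°  [△HAF]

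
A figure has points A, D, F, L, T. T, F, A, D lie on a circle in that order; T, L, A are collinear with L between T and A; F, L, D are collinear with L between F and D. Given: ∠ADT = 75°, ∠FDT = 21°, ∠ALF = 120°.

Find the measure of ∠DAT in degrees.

∠DAT = 66°

1. ∠AFT = 105°  [cyclic TFAD, opposite ∠F+∠D]
2. ∠FAT = 21°  [same arc TF]
3. ∠DLT = 120°  [vertical angles at L]
4. ∠ATF = 54°  [△TFA]
5. ∠ALD = 60°  [linear pair at L on TA]
6. ∠ADF = 54°  [same arc FA]
7. ∠DAT = 66°  [△ALD]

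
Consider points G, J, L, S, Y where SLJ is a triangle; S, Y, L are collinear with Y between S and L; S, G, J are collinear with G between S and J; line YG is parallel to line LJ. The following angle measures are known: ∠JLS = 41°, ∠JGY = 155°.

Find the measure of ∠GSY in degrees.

∠GSY = 114°

1. ∠GYS = 41°  [YG∥LJ, corresponding at Y]
2. ∠SGY = 25°  [linear pair at G on SJ]
3. ∠GSY = 114°  [△SYG]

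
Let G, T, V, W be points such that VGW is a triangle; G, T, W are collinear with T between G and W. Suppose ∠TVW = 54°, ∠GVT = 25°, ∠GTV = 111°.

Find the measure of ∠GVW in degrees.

∠GVW = 79°

1. ∠TGV = 44°  [△VGT]
2. ∠VTW = 69°  [linear pair at T on GW]
3. ∠VGW = 44°  [T on ray GW]
4. ∠TWV = 57°  [△VTW]
5. ∠GWV = 57°  [T on ray WG]
6. ∠GVW = 79°  [△VGW]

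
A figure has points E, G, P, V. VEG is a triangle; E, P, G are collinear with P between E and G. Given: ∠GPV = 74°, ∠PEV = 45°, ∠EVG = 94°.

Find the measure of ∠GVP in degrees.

1. ∠GEV = 45°  [P on ray EG]
2. ∠EGV = 41°  [△VEG]
3. ∠PGV = 41°  [P on ray GE]
4. ∠GVP = 65°  [△VPG]

∠GVP = 65°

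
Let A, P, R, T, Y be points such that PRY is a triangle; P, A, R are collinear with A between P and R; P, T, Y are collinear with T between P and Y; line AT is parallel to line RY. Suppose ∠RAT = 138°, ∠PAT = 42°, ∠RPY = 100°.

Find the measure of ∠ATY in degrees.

∠ATY = 142°

1. ∠PRY = 42°  [AT∥RY, corresponding at A]
2. ∠PYR = 38°  [△PRY]
3. ∠ATP = 38°  [AT∥RY, corresponding at T]
4. ∠ATY = 142°  [linear pair at T on PY]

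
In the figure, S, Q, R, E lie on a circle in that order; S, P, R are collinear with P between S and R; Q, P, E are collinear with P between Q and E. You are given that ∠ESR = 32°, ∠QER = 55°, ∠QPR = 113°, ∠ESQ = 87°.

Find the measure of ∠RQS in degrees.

∠RQS = 90°

1. ∠EQR = 32°  [same arc RE]
2. ∠QSR = 55°  [same arc QR]
3. ∠QRS = 35°  [△QPR]
4. ∠RQS = 90°  [△SQR]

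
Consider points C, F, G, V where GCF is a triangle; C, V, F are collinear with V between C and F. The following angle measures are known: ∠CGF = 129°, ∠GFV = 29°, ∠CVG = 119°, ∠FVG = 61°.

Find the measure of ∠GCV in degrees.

1. ∠CFG = 29°  [V on ray FC]
2. ∠FCG = 22°  [△GCF]
3. ∠GCV = 22°  [V on ray CF]

∠GCV = 22°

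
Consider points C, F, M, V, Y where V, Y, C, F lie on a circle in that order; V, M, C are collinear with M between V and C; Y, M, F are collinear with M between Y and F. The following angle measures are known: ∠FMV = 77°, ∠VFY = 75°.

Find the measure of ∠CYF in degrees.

∠CYF = 28°

1. ∠CMY = 77°  [vertical angles at M]
2. ∠VCY = 75°  [same arc VY]
3. ∠CYF = 28°  [△YMC]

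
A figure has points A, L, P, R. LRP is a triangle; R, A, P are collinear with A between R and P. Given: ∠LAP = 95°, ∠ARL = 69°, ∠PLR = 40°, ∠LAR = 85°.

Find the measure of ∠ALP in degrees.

1. ∠LRP = 69°  [A on ray RP]
2. ∠LPR = 71°  [△LRP]
3. ∠APL = 71°  [A on ray PR]
4. ∠ALP = 14°  [△LAP]

∠ALP = 14°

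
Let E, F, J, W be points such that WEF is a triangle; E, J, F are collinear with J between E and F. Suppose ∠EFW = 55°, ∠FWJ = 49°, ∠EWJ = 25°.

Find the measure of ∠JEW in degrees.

∠JEW = 51°

1. ∠JFW = 55°  [J on ray FE]
2. ∠FJW = 76°  [△WJF]
3. ∠EJW = 104°  [linear pair at J on EF]
4. ∠JEW = 51°  [△WEJ]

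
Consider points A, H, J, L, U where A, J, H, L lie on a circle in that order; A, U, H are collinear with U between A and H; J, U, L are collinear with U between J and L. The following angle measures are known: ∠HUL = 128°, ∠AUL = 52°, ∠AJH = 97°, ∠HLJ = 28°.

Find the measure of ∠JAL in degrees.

∠JAL = 101°

1. ∠AUJ = 128°  [vertical angles at U]
2. ∠AHL = 24°  [△HUL]
3. ∠ALH = 83°  [cyclic AJHL, opposite ∠J+∠L]
4. ∠HAJ = 28°  [same arc JH]
5. ∠AJL = 24°  [△AUJ]
6. ∠HAL = 73°  [△AHL]
7. ∠ALJ = 55°  [△AUL]
8. ∠JAL = 101°  [△AJL]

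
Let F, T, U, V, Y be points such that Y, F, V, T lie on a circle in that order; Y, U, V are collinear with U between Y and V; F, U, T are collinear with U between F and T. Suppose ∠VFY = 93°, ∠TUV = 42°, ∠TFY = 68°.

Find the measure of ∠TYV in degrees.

∠TYV = 25°

1. ∠VTY = 87°  [cyclic YFVT, opposite ∠F+∠T]
2. ∠TVY = 68°  [same arc YT]
3. ∠TYV = 25°  [△YVT]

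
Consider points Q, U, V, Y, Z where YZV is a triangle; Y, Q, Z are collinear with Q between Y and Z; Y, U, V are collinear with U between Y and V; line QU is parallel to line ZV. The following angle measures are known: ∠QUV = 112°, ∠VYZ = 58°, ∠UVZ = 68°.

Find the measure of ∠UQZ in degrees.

1. ∠QUY = 68°  [linear pair at U on YV]
2. ∠QYU = 58°  [Q on YZ, U on YV]
3. ∠UQY = 54°  [△YQU]
4. ∠UQZ = 126°  [linear pair at Q on YZ]

∠UQZ = 126°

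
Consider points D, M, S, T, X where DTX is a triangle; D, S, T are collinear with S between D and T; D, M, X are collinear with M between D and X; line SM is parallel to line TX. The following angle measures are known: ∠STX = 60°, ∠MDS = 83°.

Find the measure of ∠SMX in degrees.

∠SMX = 143°

1. ∠DTX = 60°  [S on ray TD]
2. ∠TDX = 83°  [S on DT, M on DX]
3. ∠DXT = 37°  [△DTX]
4. ∠DMS = 37°  [SM∥TX, corresponding at M]
5. ∠SMX = 143°  [linear pair at M on DX]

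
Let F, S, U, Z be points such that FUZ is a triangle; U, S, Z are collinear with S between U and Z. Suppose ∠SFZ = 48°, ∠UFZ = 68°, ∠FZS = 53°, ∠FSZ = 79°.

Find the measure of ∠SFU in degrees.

∠SFU = 20°

1. ∠FZU = 53°  [S on ray ZU]
2. ∠FSU = 101°  [linear pair at S on UZ]
3. ∠FUZ = 59°  [△FUZ]
4. ∠FUS = 59°  [S on ray UZ]
5. ∠SFU = 20°  [△FUS]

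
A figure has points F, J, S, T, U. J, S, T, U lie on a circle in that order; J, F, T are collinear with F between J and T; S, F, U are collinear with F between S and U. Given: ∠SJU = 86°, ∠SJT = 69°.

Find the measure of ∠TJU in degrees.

∠TJU = 17°

1. ∠STU = 94°  [cyclic JSTU, opposite ∠J+∠T]
2. ∠SUT = 69°  [same arc ST]
3. ∠TSU = 17°  [△STU]
4. ∠TJU = 17°  [same arc TU]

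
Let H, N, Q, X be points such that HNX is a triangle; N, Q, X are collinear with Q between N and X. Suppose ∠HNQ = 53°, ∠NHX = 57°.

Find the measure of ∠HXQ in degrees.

∠HXQ = 70°

1. ∠HNX = 53°  [Q on ray NX]
2. ∠HXN = 70°  [△HNX]
3. ∠HXQ = 70°  [Q on ray XN]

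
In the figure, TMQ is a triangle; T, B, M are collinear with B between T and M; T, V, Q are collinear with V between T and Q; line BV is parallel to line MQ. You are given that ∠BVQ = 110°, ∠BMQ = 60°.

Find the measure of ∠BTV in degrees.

∠BTV = 50°

1. ∠BVT = 70°  [linear pair at V on TQ]
2. ∠QMT = 60°  [B on ray MT]
3. ∠MQT = 70°  [BV∥MQ, corresponding at V]
4. ∠MTQ = 50°  [△TMQ]
5. ∠BTV = 50°  [B on TM, V on TQ]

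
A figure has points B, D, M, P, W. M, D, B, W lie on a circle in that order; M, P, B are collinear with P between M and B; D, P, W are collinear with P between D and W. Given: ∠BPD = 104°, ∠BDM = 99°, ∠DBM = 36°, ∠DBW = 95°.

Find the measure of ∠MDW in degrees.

∠MDW = 59°

1. ∠DPM = 76°  [linear pair at P on MB]
2. ∠BMD = 45°  [△MDB]
3. ∠MDW = 59°  [△MPD]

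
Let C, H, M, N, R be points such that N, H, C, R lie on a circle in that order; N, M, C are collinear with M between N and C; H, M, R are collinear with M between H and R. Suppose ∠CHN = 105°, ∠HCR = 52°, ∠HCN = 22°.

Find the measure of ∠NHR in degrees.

1. ∠HNR = 128°  [cyclic NHCR, opposite ∠N+∠C]
2. ∠HRN = 22°  [same arc NH]
3. ∠NHR = 30°  [△NHR]

∠NHR = 30°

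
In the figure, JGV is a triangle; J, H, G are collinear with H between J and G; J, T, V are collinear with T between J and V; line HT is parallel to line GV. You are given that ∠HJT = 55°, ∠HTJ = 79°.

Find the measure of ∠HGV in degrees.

∠HGV = 46°

1. ∠JHT = 46°  [△JHT]
2. ∠GHT = 134°  [linear pair at H on JG]
3. ∠HGV = 46°  [HT∥GV, co-interior at G–H]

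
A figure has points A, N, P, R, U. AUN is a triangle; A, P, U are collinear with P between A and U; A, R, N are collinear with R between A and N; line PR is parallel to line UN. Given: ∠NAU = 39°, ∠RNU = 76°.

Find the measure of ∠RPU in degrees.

1. ∠ANU = 76°  [R on ray NA]
2. ∠AUN = 65°  [△AUN]
3. ∠APR = 65°  [PR∥UN, corresponding at P]
4. ∠RPU = 115°  [linear pair at P on AU]

∠RPU = 115°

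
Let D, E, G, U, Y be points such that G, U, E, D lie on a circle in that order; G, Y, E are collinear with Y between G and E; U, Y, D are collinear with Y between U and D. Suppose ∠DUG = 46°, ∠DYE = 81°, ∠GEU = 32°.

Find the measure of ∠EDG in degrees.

∠EDG = 85°

1. ∠DEG = 46°  [same arc GD]
2. ∠DYG = 99°  [linear pair at Y on GE]
3. ∠GDU = 32°  [same arc GU]
4. ∠DGE = 49°  [△GYD]
5. ∠EDG = 85°  [△GED]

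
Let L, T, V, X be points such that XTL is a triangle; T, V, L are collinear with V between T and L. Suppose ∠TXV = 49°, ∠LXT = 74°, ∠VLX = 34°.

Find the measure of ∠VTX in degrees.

1. ∠TLX = 34°  [V on ray LT]
2. ∠LTX = 72°  [△XTL]
3. ∠VTX = 72°  [V on ray TL]

∠VTX = 72°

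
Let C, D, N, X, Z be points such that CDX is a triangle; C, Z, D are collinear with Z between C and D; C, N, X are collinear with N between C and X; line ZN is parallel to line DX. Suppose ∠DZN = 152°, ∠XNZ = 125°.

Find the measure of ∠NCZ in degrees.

1. ∠CZN = 28°  [linear pair at Z on CD]
2. ∠CNZ = 55°  [linear pair at N on CX]
3. ∠NCZ = 97°  [△CZN]

∠NCZ = 97°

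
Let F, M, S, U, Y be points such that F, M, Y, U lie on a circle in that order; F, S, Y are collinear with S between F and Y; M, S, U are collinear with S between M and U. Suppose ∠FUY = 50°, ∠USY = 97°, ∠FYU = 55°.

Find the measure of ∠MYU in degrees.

∠MYU = 77°

1. ∠UFY = 75°  [△FYU]
2. ∠MUY = 28°  [△YSU]
3. ∠UMY = 75°  [same arc YU]
4. ∠MYU = 77°  [△MYU]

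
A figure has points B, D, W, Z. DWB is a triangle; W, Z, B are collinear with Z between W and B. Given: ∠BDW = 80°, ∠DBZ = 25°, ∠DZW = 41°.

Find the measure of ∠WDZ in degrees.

1. ∠DBW = 25°  [Z on ray BW]
2. ∠BWD = 75°  [△DWB]
3. ∠DWZ = 75°  [Z on ray WB]
4. ∠WDZ = 64°  [△DWZ]

∠WDZ = 64°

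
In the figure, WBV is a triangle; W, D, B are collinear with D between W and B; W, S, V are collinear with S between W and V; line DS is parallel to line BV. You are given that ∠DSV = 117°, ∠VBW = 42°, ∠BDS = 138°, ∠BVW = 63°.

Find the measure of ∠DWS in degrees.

∠DWS = 75°

1. ∠DSW = 63°  [linear pair at S on WV]
2. ∠SDW = 42°  [DS∥BV, corresponding at D]
3. ∠DWS = 75°  [△WDS]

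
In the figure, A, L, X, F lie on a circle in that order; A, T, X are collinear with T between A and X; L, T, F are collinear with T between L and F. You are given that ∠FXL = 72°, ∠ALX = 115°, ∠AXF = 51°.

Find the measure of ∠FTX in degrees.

∠FTX = 85°

1. ∠FAL = 108°  [cyclic ALXF, opposite ∠A+∠X]
2. ∠AFX = 65°  [cyclic ALXF, opposite ∠L+∠F]
3. ∠ALF = 51°  [same arc AF]
4. ∠FAX = 64°  [△AXF]
5. ∠AFL = 21°  [△ALF]
6. ∠ATF = 95°  [△ATF]
7. ∠FTX = 85°  [linear pair at T on AX]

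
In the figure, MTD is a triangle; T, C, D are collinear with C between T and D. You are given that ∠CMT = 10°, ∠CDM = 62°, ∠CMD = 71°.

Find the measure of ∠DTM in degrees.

1. ∠DCM = 47°  [△MCD]
2. ∠MCT = 133°  [linear pair at C on TD]
3. ∠CTM = 37°  [△MTC]
4. ∠DTM = 37°  [C on ray TD]

∠DTM = 37°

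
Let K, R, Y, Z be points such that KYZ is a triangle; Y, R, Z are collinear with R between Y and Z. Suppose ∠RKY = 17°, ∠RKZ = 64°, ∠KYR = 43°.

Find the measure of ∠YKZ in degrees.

∠YKZ = 81°

1. ∠KRY = 120°  [△KYR]
2. ∠KYZ = 43°  [R on ray YZ]
3. ∠KRZ = 60°  [linear pair at R on YZ]
4. ∠KZR = 56°  [△KRZ]
5. ∠KZY = 56°  [R on ray ZY]
6. ∠YKZ = 81°  [△KYZ]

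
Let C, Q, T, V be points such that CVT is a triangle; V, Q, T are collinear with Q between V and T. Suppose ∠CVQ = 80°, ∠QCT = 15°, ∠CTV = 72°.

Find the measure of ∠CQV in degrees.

∠CQV = 87°

1. ∠CTQ = 72°  [Q on ray TV]
2. ∠CQT = 93°  [△CQT]
3. ∠CQV = 87°  [linear pair at Q on VT]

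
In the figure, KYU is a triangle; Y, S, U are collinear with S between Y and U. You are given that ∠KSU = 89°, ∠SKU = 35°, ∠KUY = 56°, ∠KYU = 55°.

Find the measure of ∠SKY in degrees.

1. ∠KSY = 91°  [linear pair at S on YU]
2. ∠KYS = 55°  [S on ray YU]
3. ∠SKY = 34°  [△KYS]

∠SKY = 34°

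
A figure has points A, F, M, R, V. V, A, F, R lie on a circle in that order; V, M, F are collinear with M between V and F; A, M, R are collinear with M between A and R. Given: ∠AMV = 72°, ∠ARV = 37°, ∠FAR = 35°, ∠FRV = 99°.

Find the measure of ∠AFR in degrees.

1. ∠FMR = 72°  [vertical angles at M]
2. ∠FVR = 35°  [same arc FR]
3. ∠RFV = 46°  [△VFR]
4. ∠ARF = 62°  [△FMR]
5. ∠AFR = 83°  [△AFR]

∠AFR = 83°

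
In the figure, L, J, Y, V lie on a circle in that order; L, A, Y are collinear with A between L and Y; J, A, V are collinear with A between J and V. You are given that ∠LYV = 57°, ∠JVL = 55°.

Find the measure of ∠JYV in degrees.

∠JYV = 112°

1. ∠LJV = 57°  [same arc LV]
2. ∠JLV = 68°  [△LJV]
3. ∠JYV = 112°  [cyclic LJYV, opposite ∠L+∠Y]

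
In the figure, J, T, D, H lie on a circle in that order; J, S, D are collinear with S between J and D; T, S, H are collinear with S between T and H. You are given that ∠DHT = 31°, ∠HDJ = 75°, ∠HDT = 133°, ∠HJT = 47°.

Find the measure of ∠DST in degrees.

∠DST = 106°

1. ∠DJT = 31°  [same arc TD]
2. ∠HTJ = 75°  [same arc JH]
3. ∠JST = 74°  [△JST]
4. ∠DST = 106°  [linear pair at S on JD]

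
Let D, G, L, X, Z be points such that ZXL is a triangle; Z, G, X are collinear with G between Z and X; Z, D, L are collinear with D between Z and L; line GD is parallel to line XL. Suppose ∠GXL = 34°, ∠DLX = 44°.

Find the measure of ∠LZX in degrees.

1. ∠LXZ = 34°  [G on ray XZ]
2. ∠XLZ = 44°  [D on ray LZ]
3. ∠LZX = 102°  [△ZXL]

∠LZX = 102°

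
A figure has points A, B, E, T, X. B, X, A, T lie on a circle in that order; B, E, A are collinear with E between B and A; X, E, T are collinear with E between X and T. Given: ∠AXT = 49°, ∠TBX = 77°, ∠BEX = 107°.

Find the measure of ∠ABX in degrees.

1. ∠TAX = 103°  [cyclic BXAT, opposite ∠B+∠A]
2. ∠ATX = 28°  [△XAT]
3. ∠ABX = 28°  [same arc XA]

∠ABX = 28°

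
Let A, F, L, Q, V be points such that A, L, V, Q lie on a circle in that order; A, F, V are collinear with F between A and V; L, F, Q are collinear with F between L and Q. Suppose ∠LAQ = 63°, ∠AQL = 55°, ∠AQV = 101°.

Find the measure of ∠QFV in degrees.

∠QFV = 72°

1. ∠ALQ = 62°  [△ALQ]
2. ∠AVL = 55°  [same arc AL]
3. ∠ALV = 79°  [cyclic ALVQ, opposite ∠L+∠Q]
4. ∠AVQ = 62°  [same arc AQ]
5. ∠LAV = 46°  [△ALV]
6. ∠LQV = 46°  [same arc LV]
7. ∠QFV = 72°  [△VFQ]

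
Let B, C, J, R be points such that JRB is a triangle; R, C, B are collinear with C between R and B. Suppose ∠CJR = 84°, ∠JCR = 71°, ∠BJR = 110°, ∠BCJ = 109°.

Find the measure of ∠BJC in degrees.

1. ∠CRJ = 25°  [△JRC]
2. ∠BRJ = 25°  [C on ray RB]
3. ∠JBR = 45°  [△JRB]
4. ∠CBJ = 45°  [C on ray BR]
5. ∠BJC = 26°  [△JCB]

∠BJC = 26°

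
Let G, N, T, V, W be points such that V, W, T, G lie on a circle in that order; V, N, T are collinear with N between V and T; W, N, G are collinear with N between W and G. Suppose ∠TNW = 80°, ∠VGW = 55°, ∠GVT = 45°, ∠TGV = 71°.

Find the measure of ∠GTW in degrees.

1. ∠GNV = 80°  [vertical angles at N]
2. ∠GWT = 45°  [same arc TG]
3. ∠GTV = 64°  [△VTG]
4. ∠GNT = 100°  [linear pair at N on VT]
5. ∠TGW = 16°  [△TNG]
6. ∠GTW = 119°  [△WTG]

∠GTW = 119°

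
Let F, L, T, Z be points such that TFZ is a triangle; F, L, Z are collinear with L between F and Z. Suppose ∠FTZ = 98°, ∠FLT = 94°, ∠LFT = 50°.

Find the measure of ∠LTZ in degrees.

∠LTZ = 62°

1. ∠TLZ = 86°  [linear pair at L on FZ]
2. ∠TFZ = 50°  [L on ray FZ]
3. ∠FZT = 32°  [△TFZ]
4. ∠LZT = 32°  [L on ray ZF]
5. ∠LTZ = 62°  [△TLZ]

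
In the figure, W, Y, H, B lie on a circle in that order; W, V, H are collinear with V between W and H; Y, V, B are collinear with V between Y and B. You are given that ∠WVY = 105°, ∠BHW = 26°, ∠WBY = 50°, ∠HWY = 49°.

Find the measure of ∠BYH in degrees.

∠BYH = 55°

1. ∠HVY = 75°  [linear pair at V on WH]
2. ∠WHY = 50°  [same arc WY]
3. ∠BYH = 55°  [△YVH]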